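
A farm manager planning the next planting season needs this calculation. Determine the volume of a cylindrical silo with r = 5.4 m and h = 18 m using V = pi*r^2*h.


V = pi * r^2 * h
  = pi * 5.4^2 * 18
  = pi * 29.16 * 18
  = 1648.96 m^3


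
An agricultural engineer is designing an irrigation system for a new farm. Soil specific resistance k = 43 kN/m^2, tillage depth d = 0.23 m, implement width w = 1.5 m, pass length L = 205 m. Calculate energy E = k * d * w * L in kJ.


E = k * d * w * L
  = 43 * 0.23 * 1.5 * 205
  = 3041.18 kJ


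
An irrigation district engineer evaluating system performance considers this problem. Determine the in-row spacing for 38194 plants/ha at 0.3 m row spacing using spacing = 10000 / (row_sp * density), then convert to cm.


spacing = 10000 / (row_sp * density)
        = 10000 / (0.3 * 38194)
        = 10000 / 11458.20
        = 0.87274 m = 87.27 cm


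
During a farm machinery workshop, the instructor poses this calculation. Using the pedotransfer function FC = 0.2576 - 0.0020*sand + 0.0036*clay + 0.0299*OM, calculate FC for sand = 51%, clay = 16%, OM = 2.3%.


FC = 0.2576 - 0.0020*51 + 0.0036*16 + 0.0299*2.3
   = 0.2576 - 0.1020 + 0.0576 + 0.0688
   = 0.2820


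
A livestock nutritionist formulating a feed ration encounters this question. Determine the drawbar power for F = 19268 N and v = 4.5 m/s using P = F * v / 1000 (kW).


P = F * v / 1000
  = 19268 * 4.5 / 1000
  = 86706 / 1000
  = 86.71 kW


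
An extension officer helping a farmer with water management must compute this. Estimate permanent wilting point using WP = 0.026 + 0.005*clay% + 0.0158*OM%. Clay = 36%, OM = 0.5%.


WP = 0.026 + 0.005*36 + 0.0158*0.5
   = 0.026 + 0.1800 + 0.0079
   = 0.2139


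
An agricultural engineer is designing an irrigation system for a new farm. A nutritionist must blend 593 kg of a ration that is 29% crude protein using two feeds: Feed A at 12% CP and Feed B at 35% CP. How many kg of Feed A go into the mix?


parts_A = CP_b - target = 35 - 29 = 6
parts_B = target - CP_a = 29 - 12 = 17
total_parts = 6 + 17 = 23
Feed A = 593 * 6 / 23 = 154.70 kg
Feed B = 593 * 17 / 23 = 438.30 kg

154.70 kg


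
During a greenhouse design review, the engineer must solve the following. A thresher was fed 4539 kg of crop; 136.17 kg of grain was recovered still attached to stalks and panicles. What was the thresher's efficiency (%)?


eta = (total - unthreshed) / total * 100
    = (4539 - 136.17) / 4539 * 100
    = 4402.83 / 4539 * 100
    = 97%


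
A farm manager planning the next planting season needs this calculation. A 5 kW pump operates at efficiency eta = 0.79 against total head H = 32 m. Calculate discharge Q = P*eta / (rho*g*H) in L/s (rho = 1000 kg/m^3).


Q = (P * 1000 * eta) / (rho * g * H)
  = (5 * 1000 * 0.79) / (1000 * 9.81 * 32)
  = 3950 / 313920
  = 0.01258 m^3/s = 12.58 L/s


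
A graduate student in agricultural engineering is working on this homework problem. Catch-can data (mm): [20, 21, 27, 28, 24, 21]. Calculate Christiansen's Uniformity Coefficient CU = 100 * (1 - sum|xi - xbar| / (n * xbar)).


xbar = 141 / 6 = 23.500
sum|xi - xbar| = 17
CU = 100 * (1 - 17 / (6 * 23.500))
   = 100 * (1 - 0.1206)
   = 87.94%


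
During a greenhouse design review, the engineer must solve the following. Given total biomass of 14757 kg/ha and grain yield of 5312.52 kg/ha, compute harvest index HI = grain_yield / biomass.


HI = grain_yield / biomass
   = 5312.52 / 14757
   = 0.36


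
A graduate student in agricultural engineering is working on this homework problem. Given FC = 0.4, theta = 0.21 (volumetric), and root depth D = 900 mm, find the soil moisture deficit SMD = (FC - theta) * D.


SMD = (FC - theta) * D
    = (0.4 - 0.21) * 900
    = 0.190 * 900
    = 171 mm


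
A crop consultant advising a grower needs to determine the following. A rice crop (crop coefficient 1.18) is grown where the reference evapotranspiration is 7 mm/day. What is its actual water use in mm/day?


ETc = Kc * ET0
    = 1.18 * 7
    = 8.26 mm/day


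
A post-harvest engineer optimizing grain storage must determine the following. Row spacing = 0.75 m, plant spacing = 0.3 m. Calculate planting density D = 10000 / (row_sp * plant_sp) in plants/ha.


D = 10000 / (row_sp * plant_sp)
  = 10000 / (0.75 * 0.3)
  = 10000 / 0.2250
  = 44444.44 plants/ha


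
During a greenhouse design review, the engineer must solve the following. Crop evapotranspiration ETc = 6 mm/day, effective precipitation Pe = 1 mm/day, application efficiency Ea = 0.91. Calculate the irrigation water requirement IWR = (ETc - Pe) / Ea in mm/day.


IWR = (ETc - Pe) / Ea
    = (6 - 1) / 0.91
    = 5 / 0.91
    = 5.49 mm/day


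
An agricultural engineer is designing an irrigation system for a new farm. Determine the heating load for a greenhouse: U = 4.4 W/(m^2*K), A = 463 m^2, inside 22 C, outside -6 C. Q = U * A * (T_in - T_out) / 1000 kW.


dT = 22 - (-6) = 28 K
Q = U * A * dT
  = 4.4 * 463 * 28
  = 57041.60 W = 57.04 kW


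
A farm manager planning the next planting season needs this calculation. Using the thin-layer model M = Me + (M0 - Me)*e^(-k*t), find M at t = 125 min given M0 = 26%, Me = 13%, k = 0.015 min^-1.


M = Me + (M0 - Me) * e^(-k*t)
  = 13 + (26 - 13) * e^(-0.015*125)
  = 13 + 13 * e^(-1.875)
  = 13 + 13 * 0.15335
  = 13 + 1.9936
  = 14.99%


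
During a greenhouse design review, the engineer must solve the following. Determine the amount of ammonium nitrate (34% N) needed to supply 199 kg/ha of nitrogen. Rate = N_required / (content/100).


Rate = N_required / (N_content / 100)
     = 199 / (34 / 100)
     = 199 / 0.34
     = 585.29 kg/ha


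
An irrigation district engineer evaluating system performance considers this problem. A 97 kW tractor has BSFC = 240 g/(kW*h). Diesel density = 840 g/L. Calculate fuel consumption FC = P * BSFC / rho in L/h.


FC = P * BSFC / rho_fuel
   = 97 * 240 / 840
   = 23280 / 840
   = 27.71 L/h


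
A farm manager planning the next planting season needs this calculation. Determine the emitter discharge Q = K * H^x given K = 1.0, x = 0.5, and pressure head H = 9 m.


Q = K * H^x
  = 1.0 * 9^0.5
  = 1.0 * 3
  = 3 L/h


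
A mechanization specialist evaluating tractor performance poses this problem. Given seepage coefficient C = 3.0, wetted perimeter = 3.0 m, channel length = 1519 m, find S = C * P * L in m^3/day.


S = C * P * L
  = 3.0 * 3.0 * 1519
  = 13671 m^3/day


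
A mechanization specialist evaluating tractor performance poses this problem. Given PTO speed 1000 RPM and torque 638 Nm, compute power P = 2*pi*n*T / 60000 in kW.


P = 2*pi*n*T / 60000
  = 2*pi * 1000 * 638 / 60000
  = 4008672.23 / 60000
  = 66.81 kW


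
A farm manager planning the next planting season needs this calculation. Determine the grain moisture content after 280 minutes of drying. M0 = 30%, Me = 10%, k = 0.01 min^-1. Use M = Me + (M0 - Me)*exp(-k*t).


M = Me + (M0 - Me) * e^(-k*t)
  = 10 + (30 - 10) * e^(-0.01*280)
  = 10 + 20 * e^(-2.800)
  = 10 + 20 * 0.06081
  = 10 + 1.2162
  = 11.22%


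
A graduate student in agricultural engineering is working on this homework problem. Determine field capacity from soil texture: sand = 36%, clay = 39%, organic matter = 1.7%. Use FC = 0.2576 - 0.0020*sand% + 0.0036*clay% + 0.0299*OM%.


FC = 0.2576 - 0.0020*36 + 0.0036*39 + 0.0299*1.7
   = 0.2576 - 0.0720 + 0.1404 + 0.0508
   = 0.3768


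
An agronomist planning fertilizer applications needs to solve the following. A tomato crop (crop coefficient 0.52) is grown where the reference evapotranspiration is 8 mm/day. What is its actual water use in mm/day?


ETc = Kc * ET0
    = 0.52 * 8
    = 4.16 mm/day


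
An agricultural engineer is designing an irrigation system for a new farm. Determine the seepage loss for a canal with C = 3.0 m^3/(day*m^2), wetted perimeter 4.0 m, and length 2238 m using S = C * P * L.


S = C * P * L
  = 3.0 * 4.0 * 2238
  = 26856 m^3/day


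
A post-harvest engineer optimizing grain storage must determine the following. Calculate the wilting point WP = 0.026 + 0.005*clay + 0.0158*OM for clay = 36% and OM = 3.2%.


WP = 0.026 + 0.005*36 + 0.0158*3.2
   = 0.026 + 0.1800 + 0.0506
   = 0.2566


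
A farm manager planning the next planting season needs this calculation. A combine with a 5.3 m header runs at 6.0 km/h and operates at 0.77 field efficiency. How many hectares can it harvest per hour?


C = w * v * eta_f / 10
  = 5.3 * 6.0 * 0.77 / 10
  = 24.49 / 10
  = 2.45 ha/h


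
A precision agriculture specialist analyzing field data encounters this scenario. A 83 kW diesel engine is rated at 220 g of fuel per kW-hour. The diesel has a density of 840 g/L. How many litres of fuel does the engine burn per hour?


FC = P * BSFC / rho_fuel
   = 83 * 220 / 840
   = 18260 / 840
   = 21.74 L/h


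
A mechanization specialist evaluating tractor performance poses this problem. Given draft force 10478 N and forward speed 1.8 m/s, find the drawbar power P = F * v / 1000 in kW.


P = F * v / 1000
  = 10478 * 1.8 / 1000
  = 18860.40 / 1000
  = 18.86 kW


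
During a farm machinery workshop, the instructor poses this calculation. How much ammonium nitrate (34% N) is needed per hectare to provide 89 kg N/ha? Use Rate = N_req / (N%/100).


Rate = N_required / (N_content / 100)
     = 89 / (34 / 100)
     = 89 / 0.34
     = 261.76 kg/ha


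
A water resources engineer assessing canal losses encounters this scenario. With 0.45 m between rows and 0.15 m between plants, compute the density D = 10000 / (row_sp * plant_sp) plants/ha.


D = 10000 / (row_sp * plant_sp)
  = 10000 / (0.45 * 0.15)
  = 10000 / 0.0675
  = 148148.15 plants/ha


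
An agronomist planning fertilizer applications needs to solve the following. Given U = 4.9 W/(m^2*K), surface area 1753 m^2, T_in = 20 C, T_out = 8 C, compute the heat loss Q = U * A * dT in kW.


dT = 20 - (8) = 12 K
Q = U * A * dT
  = 4.9 * 1753 * 12
  = 103076.40 W = 103.08 kW


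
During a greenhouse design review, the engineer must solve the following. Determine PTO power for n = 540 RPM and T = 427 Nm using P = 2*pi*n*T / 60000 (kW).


P = 2*pi*n*T / 60000
  = 2*pi * 540 * 427 / 60000
  = 1448776.87 / 60000
  = 24.15 kW


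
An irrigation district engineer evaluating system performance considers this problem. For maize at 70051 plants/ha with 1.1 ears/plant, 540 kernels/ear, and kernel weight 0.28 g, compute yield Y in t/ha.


Y = density * ears * kernels * kw
  = 70051 * 1.1 * 540 * 0.28 g/ha
  = 11650882.32 g/ha
  = 11650.88 kg/ha = 11.65 t/ha


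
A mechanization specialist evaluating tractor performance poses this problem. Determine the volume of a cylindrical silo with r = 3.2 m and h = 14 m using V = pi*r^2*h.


V = pi * r^2 * h
  = pi * 3.2^2 * 14
  = pi * 10.24 * 14
  = 450.38 m^3


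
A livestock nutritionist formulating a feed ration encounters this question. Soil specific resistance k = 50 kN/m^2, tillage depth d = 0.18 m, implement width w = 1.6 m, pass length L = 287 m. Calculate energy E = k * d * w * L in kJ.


E = k * d * w * L
  = 50 * 0.18 * 1.6 * 287
  = 4132.80 kJ


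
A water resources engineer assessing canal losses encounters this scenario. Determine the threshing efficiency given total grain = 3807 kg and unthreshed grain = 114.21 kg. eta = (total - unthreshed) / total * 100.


eta = (total - unthreshed) / total * 100
    = (3807 - 114.21) / 3807 * 100
    = 3692.79 / 3807 * 100
    = 97%


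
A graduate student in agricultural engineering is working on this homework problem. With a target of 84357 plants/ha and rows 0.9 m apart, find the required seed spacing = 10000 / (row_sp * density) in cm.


spacing = 10000 / (row_sp * density)
        = 10000 / (0.9 * 84357)
        = 10000 / 75921.30
        = 0.13172 m = 13.17 cm


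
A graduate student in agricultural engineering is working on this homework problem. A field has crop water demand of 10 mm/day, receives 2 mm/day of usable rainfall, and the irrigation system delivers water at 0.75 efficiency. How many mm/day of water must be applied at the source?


IWR = (ETc - Pe) / Ea
    = (10 - 2) / 0.75
    = 8 / 0.75
    = 10.67 mm/day


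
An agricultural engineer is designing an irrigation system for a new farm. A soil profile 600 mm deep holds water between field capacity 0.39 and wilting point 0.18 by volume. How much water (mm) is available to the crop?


AW = (FC - WP) * D
   = (0.39 - 0.18) * 600
   = 0.21 * 600
   = 126 mm


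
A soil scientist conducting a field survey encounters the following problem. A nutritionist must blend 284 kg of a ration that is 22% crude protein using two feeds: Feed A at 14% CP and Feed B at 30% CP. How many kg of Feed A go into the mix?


parts_A = CP_b - target = 30 - 22 = 8
parts_B = target - CP_a = 22 - 14 = 8
total_parts = 8 + 8 = 16
Feed A = 284 * 8 / 16 = 142 kg
Feed B = 284 * 8 / 16 = 142 kg


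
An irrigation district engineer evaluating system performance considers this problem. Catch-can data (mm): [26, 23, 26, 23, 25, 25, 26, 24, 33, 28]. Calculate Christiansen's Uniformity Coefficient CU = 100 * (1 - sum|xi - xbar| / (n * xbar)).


xbar = 259 / 10 = 25.900
sum|xi - xbar| = 19
CU = 100 * (1 - 19 / (10 * 25.900))
   = 100 * (1 - 0.0734)
   = 92.66%


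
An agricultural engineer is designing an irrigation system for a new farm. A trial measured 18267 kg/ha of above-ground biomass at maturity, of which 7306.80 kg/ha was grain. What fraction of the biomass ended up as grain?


HI = grain_yield / biomass
   = 7306.80 / 18267
   = 0.40


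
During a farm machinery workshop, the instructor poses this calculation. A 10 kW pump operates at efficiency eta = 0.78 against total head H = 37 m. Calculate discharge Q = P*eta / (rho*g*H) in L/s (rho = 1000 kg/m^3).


Q = (P * 1000 * eta) / (rho * g * H)
  = (10 * 1000 * 0.78) / (1000 * 9.81 * 37)
  = 7800 / 362970
  = 0.02149 m^3/s = 21.49 L/s


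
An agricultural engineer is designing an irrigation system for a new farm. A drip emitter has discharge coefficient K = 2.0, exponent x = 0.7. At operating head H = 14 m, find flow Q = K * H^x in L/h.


Q = K * H^x
  = 2.0 * 14^0.7
  = 2.0 * 6.3429
  = 12.69 L/h


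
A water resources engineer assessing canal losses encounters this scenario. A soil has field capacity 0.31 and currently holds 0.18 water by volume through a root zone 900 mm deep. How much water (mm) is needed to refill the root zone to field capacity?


SMD = (FC - theta) * D
    = (0.31 - 0.18) * 900
    = 0.130 * 900
    = 117 mm


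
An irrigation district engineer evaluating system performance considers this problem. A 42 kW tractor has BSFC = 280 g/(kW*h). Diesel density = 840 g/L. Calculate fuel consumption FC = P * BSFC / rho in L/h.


FC = P * BSFC / rho_fuel
   = 42 * 280 / 840
   = 11760 / 840
   = 14 L/h


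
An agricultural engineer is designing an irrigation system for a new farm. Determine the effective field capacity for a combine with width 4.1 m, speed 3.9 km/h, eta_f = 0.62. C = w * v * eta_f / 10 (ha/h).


C = w * v * eta_f / 10
  = 4.1 * 3.9 * 0.62 / 10
  = 9.91 / 10
  = 0.99 ha/h


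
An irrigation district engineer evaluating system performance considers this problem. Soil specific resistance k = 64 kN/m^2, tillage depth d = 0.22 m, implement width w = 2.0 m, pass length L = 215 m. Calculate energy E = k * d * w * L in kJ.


E = k * d * w * L
  = 64 * 0.22 * 2.0 * 215
  = 6054.40 kJ


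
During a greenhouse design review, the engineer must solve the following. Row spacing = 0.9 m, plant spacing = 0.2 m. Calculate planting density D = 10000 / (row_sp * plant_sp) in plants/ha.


D = 10000 / (row_sp * plant_sp)
  = 10000 / (0.9 * 0.2)
  = 10000 / 0.1800
  = 55555.56 plants/ha


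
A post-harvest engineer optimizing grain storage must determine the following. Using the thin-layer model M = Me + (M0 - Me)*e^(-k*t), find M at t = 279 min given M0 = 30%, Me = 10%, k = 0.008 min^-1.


M = Me + (M0 - Me) * e^(-k*t)
  = 10 + (30 - 10) * e^(-0.008*279)
  = 10 + 20 * e^(-2.232)
  = 10 + 20 * 0.10731
  = 10 + 2.1463
  = 12.15%


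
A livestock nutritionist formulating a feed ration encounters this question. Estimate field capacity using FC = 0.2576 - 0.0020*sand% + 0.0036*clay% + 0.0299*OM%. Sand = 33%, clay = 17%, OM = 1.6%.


FC = 0.2576 - 0.0020*33 + 0.0036*17 + 0.0299*1.6
   = 0.2576 - 0.0660 + 0.0612 + 0.0478
   = 0.3006


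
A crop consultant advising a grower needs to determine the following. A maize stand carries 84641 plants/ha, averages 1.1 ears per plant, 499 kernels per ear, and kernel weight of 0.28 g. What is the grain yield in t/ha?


Y = density * ears * kernels * kw
  = 84641 * 1.1 * 499 * 0.28 g/ha
  = 13008644.57 g/ha
  = 13008.64 kg/ha = 13.01 t/ha


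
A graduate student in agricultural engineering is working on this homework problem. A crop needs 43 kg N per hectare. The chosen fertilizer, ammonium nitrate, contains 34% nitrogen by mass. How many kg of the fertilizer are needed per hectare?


Rate = N_required / (N_content / 100)
     = 43 / (34 / 100)
     = 43 / 0.34
     = 126.47 kg/ha


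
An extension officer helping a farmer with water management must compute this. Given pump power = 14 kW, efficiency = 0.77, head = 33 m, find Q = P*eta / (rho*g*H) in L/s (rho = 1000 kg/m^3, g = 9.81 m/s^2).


Q = (P * 1000 * eta) / (rho * g * H)
  = (14 * 1000 * 0.77) / (1000 * 9.81 * 33)
  = 10780 / 323730
  = 0.03330 m^3/s = 33.30 L/s


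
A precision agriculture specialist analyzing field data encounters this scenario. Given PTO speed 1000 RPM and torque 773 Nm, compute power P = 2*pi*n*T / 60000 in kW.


P = 2*pi*n*T / 60000
  = 2*pi * 1000 * 773 / 60000
  = 4856902.24 / 60000
  = 80.95 kW


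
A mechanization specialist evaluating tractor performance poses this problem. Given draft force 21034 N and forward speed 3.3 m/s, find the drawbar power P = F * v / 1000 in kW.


P = F * v / 1000
  = 21034 * 3.3 / 1000
  = 69412.20 / 1000
  = 69.41 kW


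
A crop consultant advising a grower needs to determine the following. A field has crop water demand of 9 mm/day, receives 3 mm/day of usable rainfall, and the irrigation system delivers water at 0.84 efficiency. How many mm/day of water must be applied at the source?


IWR = (ETc - Pe) / Ea
    = (9 - 3) / 0.84
    = 6 / 0.84
    = 7.14 mm/day


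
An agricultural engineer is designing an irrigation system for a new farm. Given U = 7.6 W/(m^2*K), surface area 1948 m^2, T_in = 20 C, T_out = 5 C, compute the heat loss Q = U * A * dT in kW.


dT = 20 - (5) = 15 K
Q = U * A * dT
  = 7.6 * 1948 * 15
  = 222072 W = 222.07 kW


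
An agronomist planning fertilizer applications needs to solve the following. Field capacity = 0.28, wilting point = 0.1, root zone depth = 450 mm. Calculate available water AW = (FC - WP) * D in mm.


AW = (FC - WP) * D
   = (0.28 - 0.1) * 450
   = 0.18 * 450
   = 81 mm


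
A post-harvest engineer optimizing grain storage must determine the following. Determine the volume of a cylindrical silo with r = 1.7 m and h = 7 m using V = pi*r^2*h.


V = pi * r^2 * h
  = pi * 1.7^2 * 7
  = pi * 2.89 * 7
  = 63.55 m^3


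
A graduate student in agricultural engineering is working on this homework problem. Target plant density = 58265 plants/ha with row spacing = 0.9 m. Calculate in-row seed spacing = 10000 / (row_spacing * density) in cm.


spacing = 10000 / (row_sp * density)
        = 10000 / (0.9 * 58265)
        = 10000 / 52438.50
        = 0.19070 m = 19.07 cm


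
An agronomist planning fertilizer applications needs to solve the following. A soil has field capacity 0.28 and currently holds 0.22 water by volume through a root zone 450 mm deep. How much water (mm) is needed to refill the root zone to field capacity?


SMD = (FC - theta) * D
    = (0.28 - 0.22) * 450
    = 0.060 * 450
    = 27 mm


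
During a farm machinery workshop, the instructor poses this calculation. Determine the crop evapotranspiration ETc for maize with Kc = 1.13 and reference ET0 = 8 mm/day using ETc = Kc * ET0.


ETc = Kc * ET0
    = 1.13 * 8
    = 9.04 mm/day


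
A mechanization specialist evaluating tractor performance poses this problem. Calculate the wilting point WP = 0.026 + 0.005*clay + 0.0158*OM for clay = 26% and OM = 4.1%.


WP = 0.026 + 0.005*26 + 0.0158*4.1
   = 0.026 + 0.1300 + 0.0648
   = 0.2208


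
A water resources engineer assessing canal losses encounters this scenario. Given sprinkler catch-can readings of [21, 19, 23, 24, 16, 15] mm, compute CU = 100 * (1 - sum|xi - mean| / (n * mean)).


xbar = 118 / 6 = 19.667
sum|xi - xbar| = 18
CU = 100 * (1 - 18 / (6 * 19.667))
   = 100 * (1 - 0.1525)
   = 84.75%


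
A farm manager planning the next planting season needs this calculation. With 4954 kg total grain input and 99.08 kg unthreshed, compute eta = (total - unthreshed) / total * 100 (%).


eta = (total - unthreshed) / total * 100
    = (4954 - 99.08) / 4954 * 100
    = 4854.92 / 4954 * 100
    = 98%


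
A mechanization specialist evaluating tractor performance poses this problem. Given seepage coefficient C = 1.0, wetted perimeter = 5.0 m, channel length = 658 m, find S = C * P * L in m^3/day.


S = C * P * L
  = 1.0 * 5.0 * 658
  = 3290 m^3/day


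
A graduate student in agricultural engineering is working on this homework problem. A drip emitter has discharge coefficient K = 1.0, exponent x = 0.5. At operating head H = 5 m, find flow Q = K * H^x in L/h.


Q = K * H^x
  = 1.0 * 5^0.5
  = 1.0 * 2.2361
  = 2.24 L/h


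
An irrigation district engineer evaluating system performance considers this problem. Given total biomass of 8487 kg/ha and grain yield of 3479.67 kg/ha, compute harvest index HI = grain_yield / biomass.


HI = grain_yield / biomass
   = 3479.67 / 8487
   = 0.41


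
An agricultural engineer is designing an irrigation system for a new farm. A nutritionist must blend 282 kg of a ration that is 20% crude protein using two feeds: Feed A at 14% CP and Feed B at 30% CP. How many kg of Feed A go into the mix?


parts_A = CP_b - target = 30 - 20 = 10
parts_B = target - CP_a = 20 - 14 = 6
total_parts = 10 + 6 = 16
Feed A = 282 * 10 / 16 = 176.25 kg
Feed B = 282 * 6 / 16 = 105.75 kg

176.25 kg


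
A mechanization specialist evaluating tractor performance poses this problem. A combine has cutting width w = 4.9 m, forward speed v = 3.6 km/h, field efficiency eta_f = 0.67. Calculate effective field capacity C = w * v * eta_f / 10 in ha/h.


C = w * v * eta_f / 10
  = 4.9 * 3.6 * 0.67 / 10
  = 11.82 / 10
  = 1.18 ha/h


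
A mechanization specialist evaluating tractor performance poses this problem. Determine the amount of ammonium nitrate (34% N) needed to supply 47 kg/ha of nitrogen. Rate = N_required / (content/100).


Rate = N_required / (N_content / 100)
     = 47 / (34 / 100)
     = 47 / 0.34
     = 138.24 kg/ha


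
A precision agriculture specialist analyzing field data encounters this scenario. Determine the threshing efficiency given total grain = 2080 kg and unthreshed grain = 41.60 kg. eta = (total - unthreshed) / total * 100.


eta = (total - unthreshed) / total * 100
    = (2080 - 41.60) / 2080 * 100
    = 2038.40 / 2080 * 100
    = 98%


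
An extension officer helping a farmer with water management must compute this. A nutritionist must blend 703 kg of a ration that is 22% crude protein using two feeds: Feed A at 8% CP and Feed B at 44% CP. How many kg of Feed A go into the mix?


parts_A = CP_b - target = 44 - 22 = 22
parts_B = target - CP_a = 22 - 8 = 14
total_parts = 22 + 14 = 36
Feed A = 703 * 22 / 36 = 429.61 kg
Feed B = 703 * 14 / 36 = 273.39 kg

429.61 kg


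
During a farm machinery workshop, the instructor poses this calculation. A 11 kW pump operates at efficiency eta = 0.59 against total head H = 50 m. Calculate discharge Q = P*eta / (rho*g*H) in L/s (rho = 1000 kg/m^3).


Q = (P * 1000 * eta) / (rho * g * H)
  = (11 * 1000 * 0.59) / (1000 * 9.81 * 50)
  = 6490 / 490500
  = 0.01323 m^3/s = 13.23 L/s


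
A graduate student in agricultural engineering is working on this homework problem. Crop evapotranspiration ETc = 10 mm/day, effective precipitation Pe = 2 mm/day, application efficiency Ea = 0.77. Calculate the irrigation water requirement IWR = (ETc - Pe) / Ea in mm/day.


IWR = (ETc - Pe) / Ea
    = (10 - 2) / 0.77
    = 8 / 0.77
    = 10.39 mm/day


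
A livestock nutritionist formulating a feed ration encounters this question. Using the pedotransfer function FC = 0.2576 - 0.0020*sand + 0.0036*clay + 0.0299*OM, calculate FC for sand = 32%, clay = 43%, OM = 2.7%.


FC = 0.2576 - 0.0020*32 + 0.0036*43 + 0.0299*2.7
   = 0.2576 - 0.0640 + 0.1548 + 0.0807
   = 0.4291


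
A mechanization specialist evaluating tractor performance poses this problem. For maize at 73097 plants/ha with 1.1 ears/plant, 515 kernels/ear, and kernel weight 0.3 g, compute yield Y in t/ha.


Y = density * ears * kernels * kw
  = 73097 * 1.1 * 515 * 0.3 g/ha
  = 12422835.15 g/ha
  = 12422.84 kg/ha = 12.42 t/ha


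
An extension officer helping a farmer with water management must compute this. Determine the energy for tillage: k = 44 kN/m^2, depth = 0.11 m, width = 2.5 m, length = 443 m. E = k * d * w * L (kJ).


E = k * d * w * L
  = 44 * 0.11 * 2.5 * 443
  = 5360.30 kJ


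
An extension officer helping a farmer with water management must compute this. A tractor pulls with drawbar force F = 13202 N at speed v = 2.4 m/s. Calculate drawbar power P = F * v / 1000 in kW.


P = F * v / 1000
  = 13202 * 2.4 / 1000
  = 31684.80 / 1000
  = 31.68 kW


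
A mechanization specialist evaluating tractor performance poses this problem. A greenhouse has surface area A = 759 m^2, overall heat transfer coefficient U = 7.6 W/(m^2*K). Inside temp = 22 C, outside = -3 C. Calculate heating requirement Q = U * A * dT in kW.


dT = 22 - (-3) = 25 K
Q = U * A * dT
  = 7.6 * 759 * 25
  = 144210 W = 144.21 kW


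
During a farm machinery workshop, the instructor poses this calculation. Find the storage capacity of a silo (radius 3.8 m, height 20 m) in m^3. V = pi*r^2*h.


V = pi * r^2 * h
  = pi * 3.8^2 * 20
  = pi * 14.44 * 20
  = 907.29 m^3


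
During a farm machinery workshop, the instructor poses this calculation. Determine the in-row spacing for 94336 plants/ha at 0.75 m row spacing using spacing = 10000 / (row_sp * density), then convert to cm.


spacing = 10000 / (row_sp * density)
        = 10000 / (0.75 * 94336)
        = 10000 / 70752
        = 0.14134 m = 14.13 cm


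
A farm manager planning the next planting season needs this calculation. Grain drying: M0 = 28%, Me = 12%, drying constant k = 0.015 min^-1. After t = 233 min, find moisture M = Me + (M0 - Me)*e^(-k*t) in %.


M = Me + (M0 - Me) * e^(-k*t)
  = 12 + (28 - 12) * e^(-0.015*233)
  = 12 + 16 * e^(-3.495)
  = 12 + 16 * 0.03035
  = 12 + 0.4856
  = 12.49%


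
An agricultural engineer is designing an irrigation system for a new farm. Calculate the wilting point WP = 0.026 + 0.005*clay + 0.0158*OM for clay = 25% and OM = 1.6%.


WP = 0.026 + 0.005*25 + 0.0158*1.6
   = 0.026 + 0.1250 + 0.0253
   = 0.1763


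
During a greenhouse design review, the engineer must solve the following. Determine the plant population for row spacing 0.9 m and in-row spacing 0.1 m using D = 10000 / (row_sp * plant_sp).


D = 10000 / (row_sp * plant_sp)
  = 10000 / (0.9 * 0.1)
  = 10000 / 0.0900
  = 111111.11 plants/ha


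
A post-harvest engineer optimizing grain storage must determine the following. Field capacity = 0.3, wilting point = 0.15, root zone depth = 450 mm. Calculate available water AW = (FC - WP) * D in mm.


AW = (FC - WP) * D
   = (0.3 - 0.15) * 450
   = 0.15 * 450
   = 67.50 mm


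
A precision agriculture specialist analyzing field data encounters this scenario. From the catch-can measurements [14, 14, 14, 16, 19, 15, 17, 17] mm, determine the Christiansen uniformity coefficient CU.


xbar = 126 / 8 = 15.750
sum|xi - xbar| = 12
CU = 100 * (1 - 12 / (8 * 15.750))
   = 100 * (1 - 0.0952)
   = 90.48%


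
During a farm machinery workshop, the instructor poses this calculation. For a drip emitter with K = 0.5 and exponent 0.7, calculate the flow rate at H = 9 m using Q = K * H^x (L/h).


Q = K * H^x
  = 0.5 * 9^0.7
  = 0.5 * 4.6555
  = 2.33 L/h


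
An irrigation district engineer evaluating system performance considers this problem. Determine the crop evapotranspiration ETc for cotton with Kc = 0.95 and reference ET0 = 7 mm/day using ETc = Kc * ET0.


ETc = Kc * ET0
    = 0.95 * 7
    = 6.65 mm/day


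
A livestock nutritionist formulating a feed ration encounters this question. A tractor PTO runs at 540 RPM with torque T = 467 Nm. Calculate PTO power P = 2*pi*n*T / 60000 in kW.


P = 2*pi*n*T / 60000
  = 2*pi * 540 * 467 / 60000
  = 1584493.67 / 60000
  = 26.41 kW


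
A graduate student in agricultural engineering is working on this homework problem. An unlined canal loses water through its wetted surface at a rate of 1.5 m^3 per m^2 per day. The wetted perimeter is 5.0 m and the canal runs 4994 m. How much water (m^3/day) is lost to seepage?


S = C * P * L
  = 1.5 * 5.0 * 4994
  = 37455 m^3/day


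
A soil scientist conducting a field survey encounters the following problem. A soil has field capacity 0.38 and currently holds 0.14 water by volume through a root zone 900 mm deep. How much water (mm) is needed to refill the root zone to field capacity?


SMD = (FC - theta) * D
    = (0.38 - 0.14) * 900
    = 0.240 * 900
    = 216 mm


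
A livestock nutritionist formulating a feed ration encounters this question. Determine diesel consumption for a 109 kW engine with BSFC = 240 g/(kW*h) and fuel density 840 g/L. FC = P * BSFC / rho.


FC = P * BSFC / rho_fuel
   = 109 * 240 / 840
   = 26160 / 840
   = 31.14 L/h


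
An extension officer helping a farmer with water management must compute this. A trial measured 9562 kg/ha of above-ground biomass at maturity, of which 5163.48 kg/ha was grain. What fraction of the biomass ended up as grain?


HI = grain_yield / biomass
   = 5163.48 / 9562
   = 0.54


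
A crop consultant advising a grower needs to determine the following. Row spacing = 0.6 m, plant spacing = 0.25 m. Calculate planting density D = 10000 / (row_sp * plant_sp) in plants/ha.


D = 10000 / (row_sp * plant_sp)
  = 10000 / (0.6 * 0.25)
  = 10000 / 0.1500
  = 66666.67 plants/ha


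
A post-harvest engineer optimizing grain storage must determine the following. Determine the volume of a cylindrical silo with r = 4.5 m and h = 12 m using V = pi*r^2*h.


V = pi * r^2 * h
  = pi * 4.5^2 * 12
  = pi * 20.25 * 12
  = 763.41 m^3


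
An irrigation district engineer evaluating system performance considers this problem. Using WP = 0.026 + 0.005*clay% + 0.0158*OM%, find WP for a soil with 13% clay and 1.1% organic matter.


WP = 0.026 + 0.005*13 + 0.0158*1.1
   = 0.026 + 0.0650 + 0.0174
   = 0.1084


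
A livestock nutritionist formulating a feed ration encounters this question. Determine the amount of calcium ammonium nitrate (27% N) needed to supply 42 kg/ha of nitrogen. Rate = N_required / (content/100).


Rate = N_required / (N_content / 100)
     = 42 / (27 / 100)
     = 42 / 0.27
     = 155.56 kg/ha


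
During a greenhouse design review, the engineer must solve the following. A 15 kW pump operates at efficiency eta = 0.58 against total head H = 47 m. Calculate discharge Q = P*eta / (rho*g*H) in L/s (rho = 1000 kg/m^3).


Q = (P * 1000 * eta) / (rho * g * H)
  = (15 * 1000 * 0.58) / (1000 * 9.81 * 47)
  = 8700 / 461070
  = 0.01887 m^3/s = 18.87 L/s


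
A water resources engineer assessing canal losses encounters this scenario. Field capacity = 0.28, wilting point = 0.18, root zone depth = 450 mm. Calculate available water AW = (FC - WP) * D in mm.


AW = (FC - WP) * D
   = (0.28 - 0.18) * 450
   = 0.10 * 450
   = 45 mm


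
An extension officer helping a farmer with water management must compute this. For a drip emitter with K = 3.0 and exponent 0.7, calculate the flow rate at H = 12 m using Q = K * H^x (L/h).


Q = K * H^x
  = 3.0 * 12^0.7
  = 3.0 * 5.6941
  = 17.08 L/h


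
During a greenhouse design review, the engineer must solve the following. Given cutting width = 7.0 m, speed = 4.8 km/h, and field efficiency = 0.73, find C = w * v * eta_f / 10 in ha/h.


C = w * v * eta_f / 10
  = 7.0 * 4.8 * 0.73 / 10
  = 24.53 / 10
  = 2.45 ha/h


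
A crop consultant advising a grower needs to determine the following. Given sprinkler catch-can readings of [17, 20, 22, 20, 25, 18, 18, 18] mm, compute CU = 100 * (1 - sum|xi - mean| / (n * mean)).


xbar = 158 / 8 = 19.750
sum|xi - xbar| = 16
CU = 100 * (1 - 16 / (8 * 19.750))
   = 100 * (1 - 0.1013)
   = 89.87%


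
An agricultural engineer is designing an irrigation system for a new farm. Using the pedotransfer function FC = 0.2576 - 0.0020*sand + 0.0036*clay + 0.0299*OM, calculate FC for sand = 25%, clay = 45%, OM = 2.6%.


FC = 0.2576 - 0.0020*25 + 0.0036*45 + 0.0299*2.6
   = 0.2576 - 0.0500 + 0.1620 + 0.0777
   = 0.4473


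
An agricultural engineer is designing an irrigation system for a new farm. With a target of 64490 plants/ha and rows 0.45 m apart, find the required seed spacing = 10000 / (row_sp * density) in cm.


spacing = 10000 / (row_sp * density)
        = 10000 / (0.45 * 64490)
        = 10000 / 29020.50
        = 0.34458 m = 34.46 cm


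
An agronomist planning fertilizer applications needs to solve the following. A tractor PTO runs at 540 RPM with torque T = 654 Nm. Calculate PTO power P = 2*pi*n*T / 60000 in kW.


P = 2*pi*n*T / 60000
  = 2*pi * 540 * 654 / 60000
  = 2218969.72 / 60000
  = 36.98 kW


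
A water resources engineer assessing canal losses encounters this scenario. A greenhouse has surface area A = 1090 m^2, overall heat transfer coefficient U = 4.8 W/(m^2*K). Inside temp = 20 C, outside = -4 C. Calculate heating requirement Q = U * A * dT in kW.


dT = 20 - (-4) = 24 K
Q = U * A * dT
  = 4.8 * 1090 * 24
  = 125568 W = 125.57 kW


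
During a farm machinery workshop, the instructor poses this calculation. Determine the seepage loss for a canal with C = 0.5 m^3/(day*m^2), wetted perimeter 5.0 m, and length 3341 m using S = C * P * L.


S = C * P * L
  = 0.5 * 5.0 * 3341
  = 8352.50 m^3/day


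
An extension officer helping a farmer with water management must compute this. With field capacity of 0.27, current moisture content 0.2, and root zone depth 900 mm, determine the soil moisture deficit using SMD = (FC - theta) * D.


SMD = (FC - theta) * D
    = (0.27 - 0.2) * 900
    = 0.070 * 900
    = 63 mm


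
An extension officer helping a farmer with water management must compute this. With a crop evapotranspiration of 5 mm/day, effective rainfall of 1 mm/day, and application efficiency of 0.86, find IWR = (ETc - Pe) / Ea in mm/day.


IWR = (ETc - Pe) / Ea
    = (5 - 1) / 0.86
    = 4 / 0.86
    = 4.65 mm/day


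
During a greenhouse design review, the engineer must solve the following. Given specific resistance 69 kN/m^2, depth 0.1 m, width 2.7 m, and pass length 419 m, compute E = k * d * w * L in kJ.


E = k * d * w * L
  = 69 * 0.1 * 2.7 * 419
  = 7805.97 kJ


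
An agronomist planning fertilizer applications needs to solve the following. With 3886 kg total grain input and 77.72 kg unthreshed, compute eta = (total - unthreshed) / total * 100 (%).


eta = (total - unthreshed) / total * 100
    = (3886 - 77.72) / 3886 * 100
    = 3808.28 / 3886 * 100
    = 98%


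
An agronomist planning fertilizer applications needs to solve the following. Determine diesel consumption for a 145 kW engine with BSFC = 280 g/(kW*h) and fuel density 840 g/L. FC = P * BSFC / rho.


FC = P * BSFC / rho_fuel
   = 145 * 280 / 840
   = 40600 / 840
   = 48.33 L/h


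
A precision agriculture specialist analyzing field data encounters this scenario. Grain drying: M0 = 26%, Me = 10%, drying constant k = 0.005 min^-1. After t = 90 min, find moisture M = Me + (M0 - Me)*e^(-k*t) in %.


M = Me + (M0 - Me) * e^(-k*t)
  = 10 + (26 - 10) * e^(-0.005*90)
  = 10 + 16 * e^(-0.450)
  = 10 + 16 * 0.63763
  = 10 + 10.2021
  = 20.20%


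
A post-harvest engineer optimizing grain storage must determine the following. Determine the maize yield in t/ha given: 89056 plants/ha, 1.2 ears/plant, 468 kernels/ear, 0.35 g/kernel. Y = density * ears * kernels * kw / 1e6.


Y = density * ears * kernels * kw
  = 89056 * 1.2 * 468 * 0.35 g/ha
  = 17504847.36 g/ha
  = 17504.85 kg/ha = 17.50 t/ha


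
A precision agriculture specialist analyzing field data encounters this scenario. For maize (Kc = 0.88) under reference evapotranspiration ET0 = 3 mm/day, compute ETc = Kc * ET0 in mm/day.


ETc = Kc * ET0
    = 0.88 * 3
    = 2.64 mm/day


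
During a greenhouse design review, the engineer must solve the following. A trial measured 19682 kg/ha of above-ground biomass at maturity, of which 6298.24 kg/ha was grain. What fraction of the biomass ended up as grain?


HI = grain_yield / biomass
   = 6298.24 / 19682
   = 0.32


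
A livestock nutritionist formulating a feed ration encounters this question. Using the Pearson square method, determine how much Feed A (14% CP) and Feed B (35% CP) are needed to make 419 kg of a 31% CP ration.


parts_A = CP_b - target = 35 - 31 = 4
parts_B = target - CP_a = 31 - 14 = 17
total_parts = 4 + 17 = 21
Feed A = 419 * 4 / 21 = 79.81 kg
Feed B = 419 * 17 / 21 = 339.19 kg

79.81 kg


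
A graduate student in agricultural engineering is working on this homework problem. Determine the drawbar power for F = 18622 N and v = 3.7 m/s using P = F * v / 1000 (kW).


P = F * v / 1000
  = 18622 * 3.7 / 1000
  = 68901.40 / 1000
  = 68.90 kW


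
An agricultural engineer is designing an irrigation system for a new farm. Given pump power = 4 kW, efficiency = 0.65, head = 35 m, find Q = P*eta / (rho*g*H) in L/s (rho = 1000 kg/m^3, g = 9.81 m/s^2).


Q = (P * 1000 * eta) / (rho * g * H)
  = (4 * 1000 * 0.65) / (1000 * 9.81 * 35)
  = 2600 / 343350
  = 0.00757 m^3/s = 7.57 L/s


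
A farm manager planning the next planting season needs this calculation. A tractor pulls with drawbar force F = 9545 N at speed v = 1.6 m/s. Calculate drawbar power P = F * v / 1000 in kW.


P = F * v / 1000
  = 9545 * 1.6 / 1000
  = 15272 / 1000
  = 15.27 kW


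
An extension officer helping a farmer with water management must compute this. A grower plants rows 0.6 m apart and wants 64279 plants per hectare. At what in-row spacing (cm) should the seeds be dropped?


spacing = 10000 / (row_sp * density)
        = 10000 / (0.6 * 64279)
        = 10000 / 38567.40
        = 0.25929 m = 25.93 cm


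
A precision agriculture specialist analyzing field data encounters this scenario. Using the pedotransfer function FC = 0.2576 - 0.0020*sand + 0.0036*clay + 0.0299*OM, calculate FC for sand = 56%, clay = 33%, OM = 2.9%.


FC = 0.2576 - 0.0020*56 + 0.0036*33 + 0.0299*2.9
   = 0.2576 - 0.1120 + 0.1188 + 0.0867
   = 0.3511


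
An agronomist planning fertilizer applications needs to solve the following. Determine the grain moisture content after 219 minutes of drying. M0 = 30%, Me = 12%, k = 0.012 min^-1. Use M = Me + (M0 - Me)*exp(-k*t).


M = Me + (M0 - Me) * e^(-k*t)
  = 12 + (30 - 12) * e^(-0.012*219)
  = 12 + 18 * e^(-2.628)
  = 12 + 18 * 0.07222
  = 12 + 1.3000
  = 13.30%


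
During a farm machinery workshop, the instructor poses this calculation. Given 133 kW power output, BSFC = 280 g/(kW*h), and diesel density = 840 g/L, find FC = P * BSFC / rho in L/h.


FC = P * BSFC / rho_fuel
   = 133 * 280 / 840
   = 37240 / 840
   = 44.33 L/h


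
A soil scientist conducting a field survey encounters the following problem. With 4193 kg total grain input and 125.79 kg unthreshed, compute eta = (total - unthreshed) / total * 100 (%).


eta = (total - unthreshed) / total * 100
    = (4193 - 125.79) / 4193 * 100
    = 4067.21 / 4193 * 100
    = 97%
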